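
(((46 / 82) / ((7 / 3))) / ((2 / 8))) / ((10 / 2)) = 0.19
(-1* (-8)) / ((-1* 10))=-4 / 5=-0.80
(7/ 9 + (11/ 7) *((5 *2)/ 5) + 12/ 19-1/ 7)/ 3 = 754/ 513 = 1.47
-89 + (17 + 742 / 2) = 299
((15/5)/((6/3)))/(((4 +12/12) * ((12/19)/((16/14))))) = 19/35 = 0.54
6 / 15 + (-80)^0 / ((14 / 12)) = 44 / 35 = 1.26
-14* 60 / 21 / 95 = -0.42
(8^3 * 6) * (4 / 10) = 6144 / 5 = 1228.80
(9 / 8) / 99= 1 / 88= 0.01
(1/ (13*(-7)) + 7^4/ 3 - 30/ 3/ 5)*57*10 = 41408980/ 91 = 455043.74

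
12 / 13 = 0.92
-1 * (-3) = 3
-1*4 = -4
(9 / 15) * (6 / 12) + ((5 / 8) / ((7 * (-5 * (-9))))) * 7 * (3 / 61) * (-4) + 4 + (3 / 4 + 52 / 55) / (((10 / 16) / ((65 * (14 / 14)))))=1817986 / 10065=180.62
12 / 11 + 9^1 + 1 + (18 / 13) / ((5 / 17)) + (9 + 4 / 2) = 19161 / 715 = 26.80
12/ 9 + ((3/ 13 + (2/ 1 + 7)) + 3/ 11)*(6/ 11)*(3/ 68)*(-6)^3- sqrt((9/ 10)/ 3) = -3855880/ 80223- sqrt(30)/ 10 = -48.61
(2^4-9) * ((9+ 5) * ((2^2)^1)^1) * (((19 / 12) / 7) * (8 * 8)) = 17024 / 3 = 5674.67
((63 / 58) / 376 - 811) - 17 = -828.00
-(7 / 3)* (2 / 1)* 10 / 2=-70 / 3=-23.33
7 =7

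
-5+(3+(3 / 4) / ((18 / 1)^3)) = -15551 / 7776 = -2.00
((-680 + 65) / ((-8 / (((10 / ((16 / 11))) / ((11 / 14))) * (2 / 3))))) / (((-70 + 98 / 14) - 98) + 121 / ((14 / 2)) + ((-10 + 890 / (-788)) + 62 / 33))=-326512725 / 111375608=-2.93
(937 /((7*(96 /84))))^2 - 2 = 877841 /64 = 13716.27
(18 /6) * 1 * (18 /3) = 18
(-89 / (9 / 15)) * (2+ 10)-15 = -1795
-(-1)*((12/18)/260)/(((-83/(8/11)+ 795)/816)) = 1088/354055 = 0.00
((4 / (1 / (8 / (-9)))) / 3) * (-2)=64 / 27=2.37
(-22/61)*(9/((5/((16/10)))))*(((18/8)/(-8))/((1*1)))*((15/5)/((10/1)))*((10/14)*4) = 2673/10675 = 0.25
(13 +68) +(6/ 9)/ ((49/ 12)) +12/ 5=20473/ 245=83.56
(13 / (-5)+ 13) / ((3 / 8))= 416 / 15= 27.73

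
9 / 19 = 0.47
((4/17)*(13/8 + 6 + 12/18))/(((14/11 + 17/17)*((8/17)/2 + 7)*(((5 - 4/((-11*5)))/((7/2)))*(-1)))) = -168553/2059020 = -0.08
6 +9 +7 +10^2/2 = 72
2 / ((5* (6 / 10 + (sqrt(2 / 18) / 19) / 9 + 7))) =1026 / 19499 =0.05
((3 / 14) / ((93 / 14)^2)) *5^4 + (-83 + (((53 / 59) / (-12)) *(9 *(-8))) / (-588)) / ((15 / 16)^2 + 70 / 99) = -16517739842834 / 335015396835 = -49.30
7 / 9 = 0.78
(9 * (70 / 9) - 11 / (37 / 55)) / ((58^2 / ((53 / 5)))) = 21041 / 124468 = 0.17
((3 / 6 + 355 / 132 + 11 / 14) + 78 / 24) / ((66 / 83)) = 138527 / 15246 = 9.09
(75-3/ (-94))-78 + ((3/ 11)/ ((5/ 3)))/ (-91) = -1397241/ 470470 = -2.97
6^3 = 216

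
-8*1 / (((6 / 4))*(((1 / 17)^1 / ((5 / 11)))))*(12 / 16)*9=-3060 / 11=-278.18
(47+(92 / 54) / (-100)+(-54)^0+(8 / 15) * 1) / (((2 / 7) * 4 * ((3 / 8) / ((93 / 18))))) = 14212849 / 24300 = 584.89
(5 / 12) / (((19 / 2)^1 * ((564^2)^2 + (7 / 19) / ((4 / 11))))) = 10 / 23070194869479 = 0.00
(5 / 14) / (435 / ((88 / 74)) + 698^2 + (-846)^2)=22 / 74122405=0.00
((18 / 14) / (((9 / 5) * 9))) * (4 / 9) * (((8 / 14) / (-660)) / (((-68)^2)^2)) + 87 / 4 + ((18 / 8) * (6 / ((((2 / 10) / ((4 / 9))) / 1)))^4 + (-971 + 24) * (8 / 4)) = 48475312108522991 / 700117121088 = 69238.86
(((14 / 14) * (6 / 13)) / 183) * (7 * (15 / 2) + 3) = 111 / 793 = 0.14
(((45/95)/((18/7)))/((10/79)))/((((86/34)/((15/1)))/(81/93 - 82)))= -70930545/101308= -700.15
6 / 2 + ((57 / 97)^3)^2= 2533212462036 / 832972004929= 3.04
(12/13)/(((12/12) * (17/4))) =48/221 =0.22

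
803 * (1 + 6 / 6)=1606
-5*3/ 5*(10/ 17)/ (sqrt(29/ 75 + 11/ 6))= -50*sqrt(222)/ 629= -1.18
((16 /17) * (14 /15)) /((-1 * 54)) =-112 /6885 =-0.02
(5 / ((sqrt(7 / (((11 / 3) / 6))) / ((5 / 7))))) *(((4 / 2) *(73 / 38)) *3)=1825 *sqrt(154) / 1862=12.16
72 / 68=18 / 17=1.06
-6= -6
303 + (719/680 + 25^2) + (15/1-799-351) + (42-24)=-127801/680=-187.94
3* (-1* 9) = -27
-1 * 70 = -70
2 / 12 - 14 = -83 / 6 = -13.83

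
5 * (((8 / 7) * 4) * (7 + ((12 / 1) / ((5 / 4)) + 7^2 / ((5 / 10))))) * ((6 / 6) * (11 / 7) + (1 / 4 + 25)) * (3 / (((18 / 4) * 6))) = 1147528 / 147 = 7806.31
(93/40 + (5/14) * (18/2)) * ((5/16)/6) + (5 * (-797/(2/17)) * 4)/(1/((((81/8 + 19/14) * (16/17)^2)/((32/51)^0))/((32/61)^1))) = -11432494653/4352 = -2626951.90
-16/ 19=-0.84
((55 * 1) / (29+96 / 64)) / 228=55 / 6954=0.01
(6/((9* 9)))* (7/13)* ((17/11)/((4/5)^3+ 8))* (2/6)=2125/880308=0.00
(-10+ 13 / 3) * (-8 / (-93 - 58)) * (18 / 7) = -816 / 1057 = -0.77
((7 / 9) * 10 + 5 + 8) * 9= 187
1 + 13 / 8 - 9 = -51 / 8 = -6.38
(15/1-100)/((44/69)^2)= -404685/1936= -209.03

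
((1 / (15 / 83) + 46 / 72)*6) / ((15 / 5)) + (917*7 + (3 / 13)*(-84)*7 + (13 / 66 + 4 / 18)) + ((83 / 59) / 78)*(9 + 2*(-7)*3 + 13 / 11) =796726682 / 126555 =6295.50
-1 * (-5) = 5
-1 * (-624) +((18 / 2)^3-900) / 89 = 55365 / 89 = 622.08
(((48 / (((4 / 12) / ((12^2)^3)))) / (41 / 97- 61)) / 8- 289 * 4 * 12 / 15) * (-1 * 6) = 39142216416 / 7345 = 5329096.86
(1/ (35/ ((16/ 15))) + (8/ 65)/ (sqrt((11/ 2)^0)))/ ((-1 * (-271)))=1048/ 1849575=0.00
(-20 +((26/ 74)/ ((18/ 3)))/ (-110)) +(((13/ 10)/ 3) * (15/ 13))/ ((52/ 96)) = -6056329/ 317460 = -19.08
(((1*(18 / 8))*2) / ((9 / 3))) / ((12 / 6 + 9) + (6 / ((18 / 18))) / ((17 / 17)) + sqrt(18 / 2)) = 3 / 40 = 0.08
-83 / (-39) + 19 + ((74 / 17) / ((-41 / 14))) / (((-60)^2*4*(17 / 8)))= 1464533033 / 69316650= 21.13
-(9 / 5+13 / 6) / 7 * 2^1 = -17 / 15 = -1.13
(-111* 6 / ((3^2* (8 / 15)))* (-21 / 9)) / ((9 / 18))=1295 / 2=647.50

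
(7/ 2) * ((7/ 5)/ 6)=49/ 60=0.82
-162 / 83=-1.95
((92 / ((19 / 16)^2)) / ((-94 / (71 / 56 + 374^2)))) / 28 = -2882590736 / 831383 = -3467.22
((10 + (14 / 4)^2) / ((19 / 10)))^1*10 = 2225 / 19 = 117.11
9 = 9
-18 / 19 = -0.95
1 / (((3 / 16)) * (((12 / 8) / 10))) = 320 / 9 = 35.56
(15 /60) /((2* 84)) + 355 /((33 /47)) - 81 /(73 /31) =84757537 /179872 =471.21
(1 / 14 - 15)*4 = -418 / 7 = -59.71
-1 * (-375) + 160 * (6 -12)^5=-1243785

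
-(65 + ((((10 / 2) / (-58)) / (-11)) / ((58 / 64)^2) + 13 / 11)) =-17757752 / 268279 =-66.19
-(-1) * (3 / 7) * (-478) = -1434 / 7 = -204.86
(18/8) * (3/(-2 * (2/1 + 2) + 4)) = -1.69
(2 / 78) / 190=1 / 7410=0.00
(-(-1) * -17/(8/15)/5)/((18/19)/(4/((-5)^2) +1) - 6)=551/448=1.23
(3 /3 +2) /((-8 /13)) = -39 /8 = -4.88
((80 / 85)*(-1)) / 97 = -16 / 1649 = -0.01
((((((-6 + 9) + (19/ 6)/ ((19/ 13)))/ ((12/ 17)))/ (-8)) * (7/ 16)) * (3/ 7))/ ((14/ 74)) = -19499/ 21504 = -0.91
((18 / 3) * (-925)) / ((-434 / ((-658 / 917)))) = -260850 / 28427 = -9.18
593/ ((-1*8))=-593/ 8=-74.12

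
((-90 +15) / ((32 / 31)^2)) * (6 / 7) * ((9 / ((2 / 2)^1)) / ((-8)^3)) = 1.06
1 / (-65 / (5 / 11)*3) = -1 / 429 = -0.00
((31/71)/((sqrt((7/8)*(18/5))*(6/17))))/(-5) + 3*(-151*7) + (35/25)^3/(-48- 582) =-35673799/11250- 527*sqrt(35)/22365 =-3171.14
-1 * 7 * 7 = -49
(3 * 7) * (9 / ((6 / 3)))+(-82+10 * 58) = 1185 / 2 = 592.50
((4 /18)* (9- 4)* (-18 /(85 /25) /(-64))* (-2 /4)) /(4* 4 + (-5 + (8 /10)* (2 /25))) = -0.00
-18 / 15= -6 / 5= -1.20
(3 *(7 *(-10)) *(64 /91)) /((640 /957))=-2871 /13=-220.85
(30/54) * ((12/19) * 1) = 20/57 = 0.35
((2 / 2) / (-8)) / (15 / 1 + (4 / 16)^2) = -2 / 241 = -0.01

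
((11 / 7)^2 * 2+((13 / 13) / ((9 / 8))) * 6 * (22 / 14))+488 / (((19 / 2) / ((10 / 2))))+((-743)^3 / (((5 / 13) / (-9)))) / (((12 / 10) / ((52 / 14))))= 82975007483813 / 2793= 29708201748.59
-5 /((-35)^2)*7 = -0.03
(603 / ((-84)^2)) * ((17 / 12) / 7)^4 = 5595907 / 39033114624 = 0.00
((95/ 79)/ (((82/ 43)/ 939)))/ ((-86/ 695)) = -61997475/ 12956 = -4785.23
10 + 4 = 14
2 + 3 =5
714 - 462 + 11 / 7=1775 / 7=253.57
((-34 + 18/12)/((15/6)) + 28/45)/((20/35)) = -3899/180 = -21.66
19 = 19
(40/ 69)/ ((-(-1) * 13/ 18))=240/ 299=0.80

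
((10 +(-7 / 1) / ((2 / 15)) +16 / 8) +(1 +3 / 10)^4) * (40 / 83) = -376439 / 20750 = -18.14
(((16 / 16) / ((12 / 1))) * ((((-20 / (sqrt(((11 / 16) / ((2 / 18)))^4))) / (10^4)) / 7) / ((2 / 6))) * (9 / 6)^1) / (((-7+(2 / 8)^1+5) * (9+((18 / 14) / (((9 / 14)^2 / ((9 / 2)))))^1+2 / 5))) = 32 / 468242775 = 0.00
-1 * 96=-96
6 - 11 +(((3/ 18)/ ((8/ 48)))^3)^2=-4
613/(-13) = -613/13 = -47.15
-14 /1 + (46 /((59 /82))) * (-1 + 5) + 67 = 18215 /59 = 308.73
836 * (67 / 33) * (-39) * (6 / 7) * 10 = -3971760 / 7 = -567394.29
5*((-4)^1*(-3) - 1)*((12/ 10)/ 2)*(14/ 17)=462/ 17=27.18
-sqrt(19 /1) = -sqrt(19) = -4.36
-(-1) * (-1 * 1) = -1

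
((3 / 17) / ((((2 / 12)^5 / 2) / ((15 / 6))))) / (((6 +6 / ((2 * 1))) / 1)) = 12960 / 17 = 762.35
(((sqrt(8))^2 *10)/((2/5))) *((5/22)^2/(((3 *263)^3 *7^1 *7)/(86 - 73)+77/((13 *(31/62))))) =3250/582428285747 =0.00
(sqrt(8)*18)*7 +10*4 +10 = 50 +252*sqrt(2) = 406.38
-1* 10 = -10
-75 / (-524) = 75 / 524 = 0.14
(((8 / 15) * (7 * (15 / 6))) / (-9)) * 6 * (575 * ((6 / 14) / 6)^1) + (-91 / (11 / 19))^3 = -46521752701 / 11979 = -3883609.04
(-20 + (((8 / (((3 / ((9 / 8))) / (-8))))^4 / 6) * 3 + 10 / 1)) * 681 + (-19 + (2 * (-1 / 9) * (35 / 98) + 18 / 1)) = 112962916.92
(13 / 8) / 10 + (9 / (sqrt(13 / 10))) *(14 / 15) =13 / 80 + 42 *sqrt(130) / 65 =7.53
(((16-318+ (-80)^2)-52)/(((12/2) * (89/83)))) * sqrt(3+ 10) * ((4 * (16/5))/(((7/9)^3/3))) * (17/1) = 199008975168 * sqrt(13)/152635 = 4700999.54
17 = 17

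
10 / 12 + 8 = 53 / 6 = 8.83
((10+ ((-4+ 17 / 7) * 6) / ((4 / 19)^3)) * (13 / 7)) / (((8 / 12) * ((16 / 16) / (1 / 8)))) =-348.38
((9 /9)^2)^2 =1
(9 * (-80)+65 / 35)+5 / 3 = -15046 / 21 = -716.48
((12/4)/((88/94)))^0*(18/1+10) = 28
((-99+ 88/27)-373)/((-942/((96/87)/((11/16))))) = 3239936/4056723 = 0.80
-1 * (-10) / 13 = 10 / 13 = 0.77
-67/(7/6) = -402/7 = -57.43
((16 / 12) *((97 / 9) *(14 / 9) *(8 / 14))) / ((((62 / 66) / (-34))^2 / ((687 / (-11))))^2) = 85500409572.60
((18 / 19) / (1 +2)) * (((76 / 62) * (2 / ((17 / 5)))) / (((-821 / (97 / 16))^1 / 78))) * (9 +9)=-1021410 / 432667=-2.36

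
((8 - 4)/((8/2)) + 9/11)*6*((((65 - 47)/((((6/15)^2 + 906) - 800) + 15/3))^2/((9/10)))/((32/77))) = 843750/1103263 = 0.76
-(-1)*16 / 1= 16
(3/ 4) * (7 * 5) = 105/ 4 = 26.25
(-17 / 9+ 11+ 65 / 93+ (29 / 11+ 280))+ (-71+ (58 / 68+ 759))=102394661 / 104346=981.30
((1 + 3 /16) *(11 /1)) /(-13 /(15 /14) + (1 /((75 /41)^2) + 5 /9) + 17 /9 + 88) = 1175625 /7074896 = 0.17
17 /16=1.06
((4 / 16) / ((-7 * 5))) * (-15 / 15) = 1 / 140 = 0.01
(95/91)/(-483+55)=-95/38948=-0.00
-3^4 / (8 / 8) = -81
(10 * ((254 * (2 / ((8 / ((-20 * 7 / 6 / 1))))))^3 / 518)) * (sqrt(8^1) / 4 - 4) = 250926917500 / 999 - 62731729375 * sqrt(2) / 1998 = 206775661.93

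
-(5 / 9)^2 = -25 / 81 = -0.31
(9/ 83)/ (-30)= -3/ 830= -0.00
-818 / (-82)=409 / 41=9.98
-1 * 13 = -13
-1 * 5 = -5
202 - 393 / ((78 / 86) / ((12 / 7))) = -49214 / 91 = -540.81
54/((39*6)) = 3/13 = 0.23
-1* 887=-887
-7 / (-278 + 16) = 7 / 262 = 0.03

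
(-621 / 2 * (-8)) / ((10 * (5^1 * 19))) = 1242 / 475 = 2.61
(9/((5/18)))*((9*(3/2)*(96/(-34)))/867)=-34992/24565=-1.42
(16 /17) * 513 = 8208 /17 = 482.82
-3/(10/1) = -3/10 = -0.30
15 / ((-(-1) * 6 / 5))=12.50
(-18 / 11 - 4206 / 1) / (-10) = 23142 / 55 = 420.76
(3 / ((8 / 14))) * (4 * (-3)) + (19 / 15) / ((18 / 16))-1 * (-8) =-7273 / 135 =-53.87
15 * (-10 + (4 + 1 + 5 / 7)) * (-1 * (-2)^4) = 7200 / 7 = 1028.57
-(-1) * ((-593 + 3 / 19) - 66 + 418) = -4576 / 19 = -240.84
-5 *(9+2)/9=-55/9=-6.11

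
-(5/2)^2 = -25/4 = -6.25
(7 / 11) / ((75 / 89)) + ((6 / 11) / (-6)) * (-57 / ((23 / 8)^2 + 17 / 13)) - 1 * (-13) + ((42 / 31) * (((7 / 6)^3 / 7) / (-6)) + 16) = 3285917609 / 108642600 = 30.25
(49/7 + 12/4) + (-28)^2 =794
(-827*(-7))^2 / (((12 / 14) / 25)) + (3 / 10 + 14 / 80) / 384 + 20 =15013609715219 / 15360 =977448549.17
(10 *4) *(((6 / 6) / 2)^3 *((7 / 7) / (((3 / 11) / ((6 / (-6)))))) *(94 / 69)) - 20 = -9310 / 207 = -44.98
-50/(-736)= 25/368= 0.07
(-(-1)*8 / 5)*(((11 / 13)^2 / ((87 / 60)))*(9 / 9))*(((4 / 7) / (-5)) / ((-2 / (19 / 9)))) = 147136 / 1543815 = 0.10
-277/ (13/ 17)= -4709/ 13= -362.23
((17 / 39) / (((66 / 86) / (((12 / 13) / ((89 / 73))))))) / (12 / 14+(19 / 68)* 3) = 101603152 / 400556871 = 0.25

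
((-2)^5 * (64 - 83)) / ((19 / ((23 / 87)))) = 736 / 87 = 8.46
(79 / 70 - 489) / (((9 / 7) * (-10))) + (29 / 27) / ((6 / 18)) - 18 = 20851 / 900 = 23.17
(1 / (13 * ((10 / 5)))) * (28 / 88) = 7 / 572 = 0.01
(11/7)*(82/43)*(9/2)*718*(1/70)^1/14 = 1457181/147490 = 9.88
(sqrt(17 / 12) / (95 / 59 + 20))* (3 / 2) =59* sqrt(51) / 5100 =0.08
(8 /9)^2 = 64 /81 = 0.79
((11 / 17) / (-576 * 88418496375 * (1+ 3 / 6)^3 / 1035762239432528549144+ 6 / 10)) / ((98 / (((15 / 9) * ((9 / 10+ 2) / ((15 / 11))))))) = 9271657393287608874863 / 237707368203539767506048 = 0.04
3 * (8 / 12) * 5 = 10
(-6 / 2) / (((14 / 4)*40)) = -3 / 140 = -0.02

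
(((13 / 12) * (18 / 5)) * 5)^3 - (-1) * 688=64823 / 8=8102.88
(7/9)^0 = 1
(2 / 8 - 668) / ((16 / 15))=-40065 / 64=-626.02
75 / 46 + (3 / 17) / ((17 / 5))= 22365 / 13294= 1.68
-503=-503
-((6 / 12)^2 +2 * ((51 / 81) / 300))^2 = -4239481 / 65610000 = -0.06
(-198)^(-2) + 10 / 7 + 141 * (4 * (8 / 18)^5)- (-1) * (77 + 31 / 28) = 2978075659 / 33343002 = 89.32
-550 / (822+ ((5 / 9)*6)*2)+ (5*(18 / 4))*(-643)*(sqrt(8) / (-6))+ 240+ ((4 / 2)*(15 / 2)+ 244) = 56312 / 113+ 9645*sqrt(2) / 2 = 7318.38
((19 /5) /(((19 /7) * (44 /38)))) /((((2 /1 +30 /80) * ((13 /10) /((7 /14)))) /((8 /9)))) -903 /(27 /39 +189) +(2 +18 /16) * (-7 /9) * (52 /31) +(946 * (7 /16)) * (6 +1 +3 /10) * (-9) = -11893884154943 /437271120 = -27200.25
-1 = -1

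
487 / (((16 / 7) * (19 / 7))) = 23863 / 304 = 78.50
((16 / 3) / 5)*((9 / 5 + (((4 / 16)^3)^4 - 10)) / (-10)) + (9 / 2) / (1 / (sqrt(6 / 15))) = 229288617 / 262144000 + 9*sqrt(10) / 10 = 3.72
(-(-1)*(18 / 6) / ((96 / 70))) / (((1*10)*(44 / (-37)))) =-259 / 1408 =-0.18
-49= -49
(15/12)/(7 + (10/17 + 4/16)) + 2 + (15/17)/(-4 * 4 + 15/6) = 170773/81549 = 2.09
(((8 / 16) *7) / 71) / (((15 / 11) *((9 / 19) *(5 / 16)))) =11704 / 47925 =0.24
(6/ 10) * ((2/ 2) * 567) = 1701/ 5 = 340.20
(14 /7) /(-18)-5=-46 /9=-5.11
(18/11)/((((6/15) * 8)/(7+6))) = 585/88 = 6.65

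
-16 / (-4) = 4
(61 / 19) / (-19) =-61 / 361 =-0.17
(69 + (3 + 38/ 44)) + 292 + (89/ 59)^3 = 1664086551/ 4518338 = 368.30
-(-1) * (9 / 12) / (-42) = -1 / 56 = -0.02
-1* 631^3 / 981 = -251239591 / 981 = -256105.60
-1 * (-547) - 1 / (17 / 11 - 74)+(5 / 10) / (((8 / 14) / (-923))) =-1661657 / 6376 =-260.61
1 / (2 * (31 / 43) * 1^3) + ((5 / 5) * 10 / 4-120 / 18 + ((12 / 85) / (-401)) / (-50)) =-275235817 / 79247625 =-3.47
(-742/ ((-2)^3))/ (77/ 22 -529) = -371/ 2102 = -0.18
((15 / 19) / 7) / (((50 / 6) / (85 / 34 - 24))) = -387 / 1330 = -0.29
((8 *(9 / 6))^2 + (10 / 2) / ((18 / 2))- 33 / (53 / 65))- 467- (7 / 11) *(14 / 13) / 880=-10892167493 / 30012840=-362.92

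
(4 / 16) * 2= 1 / 2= 0.50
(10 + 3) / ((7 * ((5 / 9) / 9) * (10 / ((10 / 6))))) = 351 / 70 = 5.01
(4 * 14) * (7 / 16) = 49 / 2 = 24.50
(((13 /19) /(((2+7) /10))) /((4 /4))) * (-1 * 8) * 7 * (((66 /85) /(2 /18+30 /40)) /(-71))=0.54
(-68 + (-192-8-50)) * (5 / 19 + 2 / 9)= -8798 / 57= -154.35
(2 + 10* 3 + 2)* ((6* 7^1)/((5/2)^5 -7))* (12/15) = 60928/4835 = 12.60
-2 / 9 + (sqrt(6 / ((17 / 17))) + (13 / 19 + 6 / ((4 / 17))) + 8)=sqrt(6) + 11615 / 342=36.41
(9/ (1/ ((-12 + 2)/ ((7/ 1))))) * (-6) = 540/ 7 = 77.14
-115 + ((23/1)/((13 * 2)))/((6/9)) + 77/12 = -107.26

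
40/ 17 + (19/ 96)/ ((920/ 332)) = 910009/ 375360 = 2.42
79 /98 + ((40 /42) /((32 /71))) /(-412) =388091 /484512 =0.80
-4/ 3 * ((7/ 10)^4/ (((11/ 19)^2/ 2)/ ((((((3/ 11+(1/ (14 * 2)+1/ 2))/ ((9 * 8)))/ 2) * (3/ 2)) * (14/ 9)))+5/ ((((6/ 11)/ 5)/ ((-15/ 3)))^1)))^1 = 71941163/ 48623946250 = 0.00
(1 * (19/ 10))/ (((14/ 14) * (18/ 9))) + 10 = 219/ 20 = 10.95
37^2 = 1369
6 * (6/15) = 12/5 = 2.40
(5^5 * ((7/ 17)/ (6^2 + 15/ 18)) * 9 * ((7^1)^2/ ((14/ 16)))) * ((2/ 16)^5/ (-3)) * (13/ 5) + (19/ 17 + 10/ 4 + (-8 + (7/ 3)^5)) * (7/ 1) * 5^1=326038566805/ 143824896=2266.91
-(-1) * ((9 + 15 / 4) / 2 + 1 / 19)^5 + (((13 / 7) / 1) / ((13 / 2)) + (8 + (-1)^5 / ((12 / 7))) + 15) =18732246153278053 / 1703873052672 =10993.92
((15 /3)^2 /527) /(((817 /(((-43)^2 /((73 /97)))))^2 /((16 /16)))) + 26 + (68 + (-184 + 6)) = -84726475067 /1013826263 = -83.57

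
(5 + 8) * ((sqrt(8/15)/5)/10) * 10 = 26 * sqrt(30)/75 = 1.90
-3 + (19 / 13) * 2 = -1 / 13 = -0.08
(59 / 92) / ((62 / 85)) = 5015 / 5704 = 0.88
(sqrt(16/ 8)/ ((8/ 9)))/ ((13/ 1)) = 0.12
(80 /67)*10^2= 8000 /67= 119.40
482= 482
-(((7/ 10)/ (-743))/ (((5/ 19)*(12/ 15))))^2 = -17689/ 883278400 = -0.00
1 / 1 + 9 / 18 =3 / 2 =1.50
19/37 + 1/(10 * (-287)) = 54493/106190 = 0.51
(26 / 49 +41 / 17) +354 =297333 / 833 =356.94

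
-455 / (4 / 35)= -15925 / 4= -3981.25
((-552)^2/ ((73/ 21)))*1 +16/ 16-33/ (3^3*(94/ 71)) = 5413376009/ 61758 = 87654.65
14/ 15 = 0.93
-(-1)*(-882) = -882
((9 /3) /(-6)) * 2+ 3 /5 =-2 /5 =-0.40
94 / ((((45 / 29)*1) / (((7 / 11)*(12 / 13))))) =76328 / 2145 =35.58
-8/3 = -2.67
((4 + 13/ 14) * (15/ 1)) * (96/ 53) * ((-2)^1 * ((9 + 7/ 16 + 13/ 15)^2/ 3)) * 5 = -140661767/ 2968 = -47392.78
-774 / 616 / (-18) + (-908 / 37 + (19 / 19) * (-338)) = -8261433 / 22792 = -362.47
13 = 13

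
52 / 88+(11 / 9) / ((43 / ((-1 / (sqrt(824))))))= 13 / 22 -11 * sqrt(206) / 159444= 0.59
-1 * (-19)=19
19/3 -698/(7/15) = -31277/21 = -1489.38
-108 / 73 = -1.48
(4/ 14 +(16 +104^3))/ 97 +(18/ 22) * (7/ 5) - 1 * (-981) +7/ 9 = 12579.63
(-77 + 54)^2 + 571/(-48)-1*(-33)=26405/48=550.10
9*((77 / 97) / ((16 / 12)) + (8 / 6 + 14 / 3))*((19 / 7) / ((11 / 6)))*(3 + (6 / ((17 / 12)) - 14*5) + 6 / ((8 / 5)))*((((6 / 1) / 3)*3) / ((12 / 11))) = -28524.51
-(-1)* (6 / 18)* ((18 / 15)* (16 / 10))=16 / 25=0.64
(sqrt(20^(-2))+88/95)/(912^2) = 371/316062720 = 0.00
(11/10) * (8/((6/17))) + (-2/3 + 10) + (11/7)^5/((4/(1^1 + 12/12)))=19693361/504210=39.06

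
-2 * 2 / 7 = -4 / 7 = -0.57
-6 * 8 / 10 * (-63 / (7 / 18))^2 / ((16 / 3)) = -118098 / 5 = -23619.60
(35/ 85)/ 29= 0.01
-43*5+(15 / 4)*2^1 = -415 / 2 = -207.50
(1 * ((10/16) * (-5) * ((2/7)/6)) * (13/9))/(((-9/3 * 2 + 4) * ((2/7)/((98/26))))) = 1225/864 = 1.42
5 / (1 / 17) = 85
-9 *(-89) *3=2403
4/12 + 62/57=27/19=1.42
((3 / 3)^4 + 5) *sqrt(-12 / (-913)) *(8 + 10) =216 *sqrt(2739) / 913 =12.38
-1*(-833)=833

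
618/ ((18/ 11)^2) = 12463/ 54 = 230.80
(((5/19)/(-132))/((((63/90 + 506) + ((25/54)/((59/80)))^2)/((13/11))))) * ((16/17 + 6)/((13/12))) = -14972129100/502930498038089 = -0.00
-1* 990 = -990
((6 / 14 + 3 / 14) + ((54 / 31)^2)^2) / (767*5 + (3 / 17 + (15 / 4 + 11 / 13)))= 6254519674 / 2438148080697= 0.00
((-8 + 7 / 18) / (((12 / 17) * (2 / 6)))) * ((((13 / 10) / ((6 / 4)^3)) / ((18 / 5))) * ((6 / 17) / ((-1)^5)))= 1781 / 1458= 1.22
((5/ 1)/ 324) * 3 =5/ 108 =0.05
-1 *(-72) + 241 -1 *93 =220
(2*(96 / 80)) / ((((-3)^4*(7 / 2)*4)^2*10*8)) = 1 / 42865200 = 0.00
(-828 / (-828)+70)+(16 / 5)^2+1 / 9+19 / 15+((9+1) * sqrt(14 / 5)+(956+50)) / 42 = sqrt(70) / 21+167848 / 1575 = 106.97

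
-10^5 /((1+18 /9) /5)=-500000 /3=-166666.67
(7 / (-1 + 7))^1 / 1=1.17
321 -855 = -534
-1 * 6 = -6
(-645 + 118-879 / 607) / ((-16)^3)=1253 / 9712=0.13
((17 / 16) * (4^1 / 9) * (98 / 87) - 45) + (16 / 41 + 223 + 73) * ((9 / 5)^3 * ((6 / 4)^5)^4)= 3023213364181997033 / 525975552000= 5747821.08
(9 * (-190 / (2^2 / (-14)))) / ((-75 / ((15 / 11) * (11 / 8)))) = -1197 / 8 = -149.62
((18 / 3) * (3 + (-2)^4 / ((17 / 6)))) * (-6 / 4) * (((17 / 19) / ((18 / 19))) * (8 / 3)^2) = -522.67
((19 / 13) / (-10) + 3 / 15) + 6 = 787 / 130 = 6.05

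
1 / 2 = 0.50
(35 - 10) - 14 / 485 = 12111 / 485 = 24.97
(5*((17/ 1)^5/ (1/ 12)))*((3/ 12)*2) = 42595710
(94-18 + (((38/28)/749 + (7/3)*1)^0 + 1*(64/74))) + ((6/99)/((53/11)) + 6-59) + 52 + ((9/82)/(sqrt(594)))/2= sqrt(66)/3608 + 452270/5883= 76.88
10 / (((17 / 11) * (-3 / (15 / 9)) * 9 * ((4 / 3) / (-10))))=1375 / 459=3.00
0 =0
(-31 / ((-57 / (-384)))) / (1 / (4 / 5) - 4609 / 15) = 238080 / 348859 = 0.68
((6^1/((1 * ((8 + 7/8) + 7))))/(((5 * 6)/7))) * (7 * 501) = 196392/635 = 309.28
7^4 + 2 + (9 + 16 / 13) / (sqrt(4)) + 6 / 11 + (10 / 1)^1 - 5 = 690307 / 286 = 2413.66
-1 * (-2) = 2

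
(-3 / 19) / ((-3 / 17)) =17 / 19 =0.89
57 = 57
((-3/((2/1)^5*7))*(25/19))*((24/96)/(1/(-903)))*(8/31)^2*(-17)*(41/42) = -2247825/511252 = -4.40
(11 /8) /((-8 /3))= -33 /64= -0.52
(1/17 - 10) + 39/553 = -92794/9401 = -9.87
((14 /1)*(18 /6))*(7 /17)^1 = 294 /17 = 17.29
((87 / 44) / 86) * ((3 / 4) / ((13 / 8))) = 261 / 24596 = 0.01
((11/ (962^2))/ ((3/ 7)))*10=385/ 1388166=0.00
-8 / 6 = -4 / 3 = -1.33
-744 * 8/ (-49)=5952/ 49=121.47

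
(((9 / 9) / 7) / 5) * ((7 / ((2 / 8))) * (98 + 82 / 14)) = 2908 / 35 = 83.09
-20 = -20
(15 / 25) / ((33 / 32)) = 32 / 55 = 0.58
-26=-26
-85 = -85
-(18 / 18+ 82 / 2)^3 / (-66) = 12348 / 11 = 1122.55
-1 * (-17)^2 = -289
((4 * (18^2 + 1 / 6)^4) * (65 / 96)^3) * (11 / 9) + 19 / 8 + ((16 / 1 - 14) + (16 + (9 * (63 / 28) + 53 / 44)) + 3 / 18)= 475558407407764031513 / 28378791936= 16757528244.34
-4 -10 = -14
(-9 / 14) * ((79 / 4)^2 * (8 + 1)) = -505521 / 224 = -2256.79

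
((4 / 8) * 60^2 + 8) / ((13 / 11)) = 19888 / 13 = 1529.85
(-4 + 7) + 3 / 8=27 / 8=3.38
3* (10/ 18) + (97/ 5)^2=28352/ 75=378.03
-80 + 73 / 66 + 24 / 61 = -316043 / 4026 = -78.50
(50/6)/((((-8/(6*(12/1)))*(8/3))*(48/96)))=-225/4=-56.25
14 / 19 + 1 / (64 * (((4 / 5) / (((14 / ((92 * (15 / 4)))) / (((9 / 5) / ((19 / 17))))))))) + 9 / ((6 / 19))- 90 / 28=4676923901 / 179722368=26.02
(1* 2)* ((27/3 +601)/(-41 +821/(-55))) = -16775/769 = -21.81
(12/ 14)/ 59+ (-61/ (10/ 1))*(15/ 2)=-45.74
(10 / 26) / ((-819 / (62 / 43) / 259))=-11470 / 65403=-0.18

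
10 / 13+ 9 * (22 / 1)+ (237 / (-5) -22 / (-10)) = 9982 / 65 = 153.57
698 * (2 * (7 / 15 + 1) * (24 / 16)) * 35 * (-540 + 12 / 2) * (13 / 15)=-248736488 / 5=-49747297.60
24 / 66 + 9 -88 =-865 / 11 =-78.64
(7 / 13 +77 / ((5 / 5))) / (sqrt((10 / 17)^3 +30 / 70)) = 17136 * sqrt(2586941) / 282607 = 97.53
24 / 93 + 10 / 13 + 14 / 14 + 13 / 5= 9324 / 2015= 4.63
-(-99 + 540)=-441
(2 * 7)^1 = 14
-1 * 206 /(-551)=206 /551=0.37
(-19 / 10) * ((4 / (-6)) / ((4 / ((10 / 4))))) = 19 / 24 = 0.79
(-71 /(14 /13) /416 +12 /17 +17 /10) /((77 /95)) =1626039 /586432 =2.77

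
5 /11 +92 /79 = 1407 /869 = 1.62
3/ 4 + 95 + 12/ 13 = 5027/ 52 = 96.67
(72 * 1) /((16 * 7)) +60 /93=559 /434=1.29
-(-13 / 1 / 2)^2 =-169 / 4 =-42.25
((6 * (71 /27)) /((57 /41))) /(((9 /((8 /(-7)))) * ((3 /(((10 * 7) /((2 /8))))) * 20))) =-93152 /13851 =-6.73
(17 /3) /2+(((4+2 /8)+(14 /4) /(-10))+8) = 221 /15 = 14.73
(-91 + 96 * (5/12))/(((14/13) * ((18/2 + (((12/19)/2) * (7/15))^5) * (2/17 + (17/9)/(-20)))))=-603781265531250/2662422202531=-226.78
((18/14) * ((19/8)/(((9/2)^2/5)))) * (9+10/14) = 3230/441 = 7.32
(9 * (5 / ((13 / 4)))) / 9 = 20 / 13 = 1.54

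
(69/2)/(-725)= -69/1450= -0.05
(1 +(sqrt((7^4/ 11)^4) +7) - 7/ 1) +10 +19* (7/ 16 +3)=92384557/ 1936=47719.30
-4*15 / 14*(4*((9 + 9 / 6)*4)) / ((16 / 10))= -450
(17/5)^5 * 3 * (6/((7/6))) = 153344556/21875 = 7010.04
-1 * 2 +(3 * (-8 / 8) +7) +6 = 8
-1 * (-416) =416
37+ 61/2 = 135/2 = 67.50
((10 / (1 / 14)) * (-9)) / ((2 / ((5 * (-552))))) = 1738800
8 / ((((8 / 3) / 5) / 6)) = 90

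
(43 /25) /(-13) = -43 /325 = -0.13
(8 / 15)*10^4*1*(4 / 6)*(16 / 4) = 128000 / 9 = 14222.22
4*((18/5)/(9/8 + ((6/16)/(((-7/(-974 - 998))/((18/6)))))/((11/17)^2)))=54208/2853775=0.02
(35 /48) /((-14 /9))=-15 /32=-0.47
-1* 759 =-759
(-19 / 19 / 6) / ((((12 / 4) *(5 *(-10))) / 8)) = 2 / 225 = 0.01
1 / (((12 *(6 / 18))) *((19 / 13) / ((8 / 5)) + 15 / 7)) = 182 / 2225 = 0.08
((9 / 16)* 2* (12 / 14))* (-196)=-189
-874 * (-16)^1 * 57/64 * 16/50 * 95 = 1893084/5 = 378616.80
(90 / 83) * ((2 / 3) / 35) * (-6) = -0.12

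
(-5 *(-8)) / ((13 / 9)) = 360 / 13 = 27.69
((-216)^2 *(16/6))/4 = 31104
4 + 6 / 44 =91 / 22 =4.14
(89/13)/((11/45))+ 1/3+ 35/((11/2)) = 14888/429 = 34.70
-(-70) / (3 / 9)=210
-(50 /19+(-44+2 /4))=1553 /38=40.87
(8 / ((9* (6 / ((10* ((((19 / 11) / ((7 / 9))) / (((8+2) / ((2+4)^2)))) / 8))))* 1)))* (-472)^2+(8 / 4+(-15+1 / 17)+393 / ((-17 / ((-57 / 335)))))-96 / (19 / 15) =2747416558043 / 8331785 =329751.25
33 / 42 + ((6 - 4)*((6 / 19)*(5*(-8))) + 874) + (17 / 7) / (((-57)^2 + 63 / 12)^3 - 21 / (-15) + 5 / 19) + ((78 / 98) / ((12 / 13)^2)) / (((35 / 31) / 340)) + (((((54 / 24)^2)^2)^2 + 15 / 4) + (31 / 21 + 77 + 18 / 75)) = 4184032164622830829462331659 / 2237298750812613671321600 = 1870.13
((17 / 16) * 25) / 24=425 / 384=1.11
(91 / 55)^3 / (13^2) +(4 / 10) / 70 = 37868 / 1164625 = 0.03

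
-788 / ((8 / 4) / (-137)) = 53978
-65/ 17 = -3.82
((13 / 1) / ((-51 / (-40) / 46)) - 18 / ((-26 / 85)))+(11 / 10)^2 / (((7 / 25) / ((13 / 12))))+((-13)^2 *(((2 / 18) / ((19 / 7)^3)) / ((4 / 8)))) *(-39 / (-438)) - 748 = -24013263257863 / 111541496976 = -215.29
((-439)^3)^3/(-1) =605592770801153705930359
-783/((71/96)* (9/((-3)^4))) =-676512/71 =-9528.34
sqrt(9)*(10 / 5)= 6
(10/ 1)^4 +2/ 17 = 10000.12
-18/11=-1.64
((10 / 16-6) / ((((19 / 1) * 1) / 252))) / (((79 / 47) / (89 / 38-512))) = 2465864541 / 114076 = 21615.98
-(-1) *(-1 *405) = -405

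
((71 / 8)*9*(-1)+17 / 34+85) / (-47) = -45 / 376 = -0.12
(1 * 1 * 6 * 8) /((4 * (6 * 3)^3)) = 1 /486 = 0.00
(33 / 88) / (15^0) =3 / 8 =0.38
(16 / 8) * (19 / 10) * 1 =19 / 5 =3.80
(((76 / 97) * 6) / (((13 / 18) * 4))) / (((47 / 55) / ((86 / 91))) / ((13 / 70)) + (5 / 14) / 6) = 81530064 / 246925237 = 0.33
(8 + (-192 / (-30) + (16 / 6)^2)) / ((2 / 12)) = 1936 / 15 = 129.07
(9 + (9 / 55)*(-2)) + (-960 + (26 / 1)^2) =-15143 / 55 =-275.33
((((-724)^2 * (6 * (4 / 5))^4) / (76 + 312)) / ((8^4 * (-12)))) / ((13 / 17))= -15037299 / 788125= -19.08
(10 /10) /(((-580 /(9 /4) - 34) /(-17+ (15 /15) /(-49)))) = 3753 /64337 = 0.06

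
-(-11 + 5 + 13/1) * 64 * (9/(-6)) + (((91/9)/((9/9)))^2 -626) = 12007/81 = 148.23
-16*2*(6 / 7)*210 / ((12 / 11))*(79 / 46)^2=-8238120 / 529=-15573.01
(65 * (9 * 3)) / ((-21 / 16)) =-9360 / 7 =-1337.14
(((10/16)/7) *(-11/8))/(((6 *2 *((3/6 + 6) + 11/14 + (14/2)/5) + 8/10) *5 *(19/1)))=-0.00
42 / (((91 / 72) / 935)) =403920 / 13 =31070.77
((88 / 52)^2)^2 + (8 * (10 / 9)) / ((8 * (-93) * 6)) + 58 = 4747640929 / 71716671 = 66.20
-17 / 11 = -1.55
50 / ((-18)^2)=25 / 162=0.15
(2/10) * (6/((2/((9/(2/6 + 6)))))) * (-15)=-243/19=-12.79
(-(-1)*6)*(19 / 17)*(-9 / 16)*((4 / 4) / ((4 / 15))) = -7695 / 544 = -14.15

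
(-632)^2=399424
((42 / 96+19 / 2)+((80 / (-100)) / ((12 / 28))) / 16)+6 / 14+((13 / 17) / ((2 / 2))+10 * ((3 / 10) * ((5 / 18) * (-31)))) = -141079 / 9520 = -14.82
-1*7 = -7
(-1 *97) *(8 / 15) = -776 / 15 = -51.73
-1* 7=-7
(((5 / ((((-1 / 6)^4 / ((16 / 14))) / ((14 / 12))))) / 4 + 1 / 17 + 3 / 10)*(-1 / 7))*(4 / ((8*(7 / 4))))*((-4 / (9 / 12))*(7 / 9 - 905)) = -425239.61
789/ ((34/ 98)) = 38661/ 17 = 2274.18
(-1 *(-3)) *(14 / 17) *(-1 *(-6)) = 252 / 17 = 14.82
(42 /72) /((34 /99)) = 231 /136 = 1.70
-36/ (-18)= 2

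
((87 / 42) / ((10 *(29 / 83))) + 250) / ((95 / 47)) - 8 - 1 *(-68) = 2446901 / 13300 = 183.98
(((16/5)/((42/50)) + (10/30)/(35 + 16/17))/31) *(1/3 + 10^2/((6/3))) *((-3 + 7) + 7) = 27129113/397761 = 68.20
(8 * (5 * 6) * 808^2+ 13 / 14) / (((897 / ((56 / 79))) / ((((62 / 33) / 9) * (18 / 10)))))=544018517144 / 11692395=46527.55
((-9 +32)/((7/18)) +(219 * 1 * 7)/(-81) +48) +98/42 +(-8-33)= 9365/189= 49.55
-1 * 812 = -812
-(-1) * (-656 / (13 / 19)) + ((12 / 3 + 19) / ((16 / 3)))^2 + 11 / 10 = -15626151 / 16640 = -939.07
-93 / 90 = -31 / 30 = -1.03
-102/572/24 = -17/2288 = -0.01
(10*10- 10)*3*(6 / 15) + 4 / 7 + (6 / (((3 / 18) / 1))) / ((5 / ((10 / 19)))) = 14944 / 133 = 112.36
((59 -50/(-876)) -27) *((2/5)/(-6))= -14041/6570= -2.14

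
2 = 2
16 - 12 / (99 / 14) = 472 / 33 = 14.30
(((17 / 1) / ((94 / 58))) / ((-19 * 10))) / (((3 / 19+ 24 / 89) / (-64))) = 1404064 / 169905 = 8.26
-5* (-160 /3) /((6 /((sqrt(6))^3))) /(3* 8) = 100* sqrt(6) /9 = 27.22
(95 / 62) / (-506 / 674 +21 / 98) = -224105 / 78461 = -2.86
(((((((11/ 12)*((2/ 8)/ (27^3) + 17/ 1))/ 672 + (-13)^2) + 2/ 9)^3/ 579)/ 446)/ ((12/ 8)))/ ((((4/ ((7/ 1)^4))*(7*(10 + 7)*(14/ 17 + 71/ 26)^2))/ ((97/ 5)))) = 345751028045966079799378141487662179031/ 3566468105971350575943607758901739520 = 96.94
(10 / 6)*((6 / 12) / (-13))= -5 / 78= -0.06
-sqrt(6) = -2.45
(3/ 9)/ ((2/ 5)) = 5/ 6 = 0.83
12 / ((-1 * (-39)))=4 / 13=0.31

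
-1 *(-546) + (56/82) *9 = 22638/41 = 552.15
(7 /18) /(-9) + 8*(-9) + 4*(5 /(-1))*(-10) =127.96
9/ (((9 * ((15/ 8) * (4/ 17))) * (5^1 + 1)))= 17/ 45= 0.38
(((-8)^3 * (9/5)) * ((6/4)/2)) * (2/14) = -3456/35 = -98.74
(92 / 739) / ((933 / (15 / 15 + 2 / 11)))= 1196 / 7584357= 0.00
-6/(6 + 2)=-3/4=-0.75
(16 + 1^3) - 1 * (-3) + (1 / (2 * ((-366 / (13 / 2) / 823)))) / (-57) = 1679659 / 83448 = 20.13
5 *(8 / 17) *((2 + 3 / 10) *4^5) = 94208 / 17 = 5541.65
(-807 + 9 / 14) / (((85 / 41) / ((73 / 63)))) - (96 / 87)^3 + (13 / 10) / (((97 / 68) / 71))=-22898527440283 / 59119667670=-387.33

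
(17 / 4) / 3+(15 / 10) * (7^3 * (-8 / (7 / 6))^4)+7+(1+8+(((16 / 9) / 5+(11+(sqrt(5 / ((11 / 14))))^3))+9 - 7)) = 70 * sqrt(770) / 121+1433311093 / 1260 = 1137564.54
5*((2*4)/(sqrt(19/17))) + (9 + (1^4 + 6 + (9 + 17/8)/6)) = 857/48 + 40*sqrt(323)/19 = 55.69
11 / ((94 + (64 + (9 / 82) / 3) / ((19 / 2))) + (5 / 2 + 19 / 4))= 34276 / 336499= 0.10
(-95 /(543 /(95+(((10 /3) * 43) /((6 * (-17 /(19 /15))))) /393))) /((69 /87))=-47209536740 /2252853243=-20.96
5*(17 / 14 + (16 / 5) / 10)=537 / 70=7.67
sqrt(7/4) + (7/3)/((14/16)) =sqrt(7)/2 + 8/3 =3.99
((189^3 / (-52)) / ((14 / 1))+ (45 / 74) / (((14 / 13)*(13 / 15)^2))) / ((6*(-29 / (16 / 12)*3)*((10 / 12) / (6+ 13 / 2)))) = 355.29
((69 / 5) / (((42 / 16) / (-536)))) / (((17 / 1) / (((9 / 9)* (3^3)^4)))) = -52412837184 / 595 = -88088801.99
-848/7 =-121.14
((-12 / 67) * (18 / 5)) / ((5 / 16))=-3456 / 1675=-2.06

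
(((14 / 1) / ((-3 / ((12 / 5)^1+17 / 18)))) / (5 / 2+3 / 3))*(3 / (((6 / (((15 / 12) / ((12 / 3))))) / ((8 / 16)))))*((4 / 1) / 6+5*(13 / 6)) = -4.01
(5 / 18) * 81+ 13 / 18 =209 / 9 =23.22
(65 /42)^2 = 2.40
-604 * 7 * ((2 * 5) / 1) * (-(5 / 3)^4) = 26425000 / 81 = 326234.57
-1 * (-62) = 62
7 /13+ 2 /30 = 118 /195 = 0.61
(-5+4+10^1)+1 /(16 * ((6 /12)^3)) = 19 /2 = 9.50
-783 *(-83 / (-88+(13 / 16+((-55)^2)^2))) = 1039824 / 146408605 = 0.01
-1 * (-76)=76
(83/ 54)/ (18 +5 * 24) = 83/ 7452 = 0.01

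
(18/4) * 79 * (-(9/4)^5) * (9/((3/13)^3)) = -30746164761/2048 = -15012775.76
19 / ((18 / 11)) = 209 / 18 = 11.61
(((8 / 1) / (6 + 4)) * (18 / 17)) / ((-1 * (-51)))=24 / 1445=0.02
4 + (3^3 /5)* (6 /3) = 74 /5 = 14.80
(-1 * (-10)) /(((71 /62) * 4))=155 /71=2.18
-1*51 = -51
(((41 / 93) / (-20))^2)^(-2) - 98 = 11968555235422 / 2825761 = 4235515.76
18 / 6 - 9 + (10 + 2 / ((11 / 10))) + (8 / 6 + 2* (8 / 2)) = 15.15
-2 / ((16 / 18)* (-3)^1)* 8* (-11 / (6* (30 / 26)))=-143 / 15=-9.53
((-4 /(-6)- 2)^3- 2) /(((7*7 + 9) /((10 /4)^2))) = -1475 /3132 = -0.47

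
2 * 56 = 112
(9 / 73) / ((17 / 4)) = 36 / 1241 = 0.03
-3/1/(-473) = 3/473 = 0.01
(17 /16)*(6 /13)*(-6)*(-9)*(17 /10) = 23409 /520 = 45.02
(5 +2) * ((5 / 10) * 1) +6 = 19 / 2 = 9.50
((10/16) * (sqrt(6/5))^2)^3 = 27/64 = 0.42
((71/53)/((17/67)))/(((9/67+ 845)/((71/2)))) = 22629049/102036448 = 0.22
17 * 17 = 289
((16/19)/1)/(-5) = -16/95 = -0.17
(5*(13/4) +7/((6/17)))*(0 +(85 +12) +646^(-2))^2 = 709514798931177097/2089831726272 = 339508.10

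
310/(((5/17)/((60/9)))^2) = 1433440/9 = 159271.11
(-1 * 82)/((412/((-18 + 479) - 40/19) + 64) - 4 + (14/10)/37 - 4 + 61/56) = -7406964880/5241324883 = -1.41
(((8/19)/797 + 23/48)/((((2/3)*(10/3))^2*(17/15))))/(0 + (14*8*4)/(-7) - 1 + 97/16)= -0.00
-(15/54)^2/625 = -1/8100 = -0.00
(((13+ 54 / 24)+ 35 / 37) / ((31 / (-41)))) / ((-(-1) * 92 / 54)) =-2653479 / 211048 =-12.57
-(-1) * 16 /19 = 16 /19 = 0.84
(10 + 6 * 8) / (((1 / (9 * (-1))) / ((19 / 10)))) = -4959 / 5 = -991.80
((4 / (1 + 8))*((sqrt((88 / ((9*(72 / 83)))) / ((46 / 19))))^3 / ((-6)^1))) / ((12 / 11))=-0.68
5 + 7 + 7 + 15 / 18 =119 / 6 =19.83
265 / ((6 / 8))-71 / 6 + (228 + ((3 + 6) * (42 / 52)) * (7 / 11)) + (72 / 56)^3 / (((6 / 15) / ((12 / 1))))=31287710 / 49049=637.89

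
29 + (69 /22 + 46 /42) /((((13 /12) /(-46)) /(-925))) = 166233.30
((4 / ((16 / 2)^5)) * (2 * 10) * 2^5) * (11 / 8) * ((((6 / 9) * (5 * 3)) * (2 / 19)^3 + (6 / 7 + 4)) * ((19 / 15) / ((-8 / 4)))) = -0.33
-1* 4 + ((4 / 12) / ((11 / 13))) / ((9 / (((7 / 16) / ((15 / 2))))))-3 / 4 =-169199 / 35640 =-4.75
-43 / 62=-0.69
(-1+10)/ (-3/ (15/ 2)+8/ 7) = 12.12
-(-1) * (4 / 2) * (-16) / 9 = -32 / 9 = -3.56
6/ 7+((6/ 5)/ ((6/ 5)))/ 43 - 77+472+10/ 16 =954785/ 2408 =396.51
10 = 10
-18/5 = -3.60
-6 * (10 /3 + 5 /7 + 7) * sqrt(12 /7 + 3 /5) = -4176 * sqrt(35) /245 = -100.84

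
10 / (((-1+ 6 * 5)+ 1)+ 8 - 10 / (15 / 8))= 15 / 49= 0.31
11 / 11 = 1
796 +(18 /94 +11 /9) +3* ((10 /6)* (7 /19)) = 6423619 /8037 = 799.26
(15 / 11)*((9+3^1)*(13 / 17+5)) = 17640 / 187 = 94.33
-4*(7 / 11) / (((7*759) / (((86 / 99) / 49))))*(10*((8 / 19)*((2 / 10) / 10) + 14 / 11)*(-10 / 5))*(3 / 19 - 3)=-18421888 / 29783234635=-0.00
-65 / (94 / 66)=-2145 / 47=-45.64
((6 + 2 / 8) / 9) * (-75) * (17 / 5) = -2125 / 12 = -177.08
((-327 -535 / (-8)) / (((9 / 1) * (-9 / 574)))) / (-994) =-85321 / 46008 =-1.85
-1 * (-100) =100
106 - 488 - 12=-394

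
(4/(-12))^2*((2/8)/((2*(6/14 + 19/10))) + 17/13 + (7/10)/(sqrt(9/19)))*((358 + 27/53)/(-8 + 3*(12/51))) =-3727293163/501338448 - 2261119*sqrt(19)/1774440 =-12.99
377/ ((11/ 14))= 5278/ 11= 479.82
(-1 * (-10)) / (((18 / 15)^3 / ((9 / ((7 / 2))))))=625 / 42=14.88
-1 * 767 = -767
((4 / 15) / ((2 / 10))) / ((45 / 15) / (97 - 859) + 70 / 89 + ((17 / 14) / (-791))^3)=61399845235083488 / 36037710907473759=1.70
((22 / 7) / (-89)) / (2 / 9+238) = -99 / 667856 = -0.00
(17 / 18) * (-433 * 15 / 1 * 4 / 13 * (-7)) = 515270 / 39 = 13212.05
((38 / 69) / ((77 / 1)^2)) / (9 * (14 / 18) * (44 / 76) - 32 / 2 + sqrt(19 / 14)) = -327788 / 41760270321 - 13718 * sqrt(266) / 292321892247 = -0.00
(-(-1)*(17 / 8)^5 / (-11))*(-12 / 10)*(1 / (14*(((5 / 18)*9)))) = 4259571 / 31539200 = 0.14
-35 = -35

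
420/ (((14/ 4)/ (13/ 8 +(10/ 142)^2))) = 985995/ 5041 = 195.60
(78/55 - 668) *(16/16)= -36662/55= -666.58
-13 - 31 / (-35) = -12.11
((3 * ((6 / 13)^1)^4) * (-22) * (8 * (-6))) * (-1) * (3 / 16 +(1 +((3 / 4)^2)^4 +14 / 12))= -1289805363 / 3655808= -352.81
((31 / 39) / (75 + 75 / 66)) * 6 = 1364 / 21775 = 0.06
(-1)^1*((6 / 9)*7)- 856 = -2582 / 3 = -860.67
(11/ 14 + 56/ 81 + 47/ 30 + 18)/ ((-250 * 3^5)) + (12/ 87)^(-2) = 72420660853/ 1377810000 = 52.56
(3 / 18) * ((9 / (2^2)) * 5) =15 / 8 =1.88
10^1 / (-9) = -10 / 9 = -1.11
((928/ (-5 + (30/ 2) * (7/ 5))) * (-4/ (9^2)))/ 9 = -232/ 729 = -0.32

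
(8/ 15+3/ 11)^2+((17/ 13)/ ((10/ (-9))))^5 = -65031789588377/ 40433807700000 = -1.61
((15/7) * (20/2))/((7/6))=900/49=18.37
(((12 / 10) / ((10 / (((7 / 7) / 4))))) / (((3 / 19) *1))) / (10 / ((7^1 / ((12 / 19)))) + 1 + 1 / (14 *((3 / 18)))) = 2527 / 31000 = 0.08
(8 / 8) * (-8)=-8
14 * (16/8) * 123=3444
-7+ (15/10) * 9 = 13/2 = 6.50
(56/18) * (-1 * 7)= -196/9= -21.78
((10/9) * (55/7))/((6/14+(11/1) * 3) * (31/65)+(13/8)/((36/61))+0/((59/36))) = 88000/188459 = 0.47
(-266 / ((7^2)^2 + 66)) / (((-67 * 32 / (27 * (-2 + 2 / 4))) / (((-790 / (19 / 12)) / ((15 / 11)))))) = 0.75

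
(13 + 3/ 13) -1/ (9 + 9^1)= 3083/ 234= 13.18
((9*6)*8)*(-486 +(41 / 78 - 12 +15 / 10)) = -2785392 / 13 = -214260.92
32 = 32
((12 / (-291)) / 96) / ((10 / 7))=-7 / 23280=-0.00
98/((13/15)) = 1470/13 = 113.08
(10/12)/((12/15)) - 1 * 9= -191/24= -7.96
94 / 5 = 18.80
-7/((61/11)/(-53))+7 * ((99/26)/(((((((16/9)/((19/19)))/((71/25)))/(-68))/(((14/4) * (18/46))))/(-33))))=955189001921/7295600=130926.72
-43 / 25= -1.72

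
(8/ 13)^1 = 0.62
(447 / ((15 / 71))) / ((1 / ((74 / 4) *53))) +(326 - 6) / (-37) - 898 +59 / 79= 60612380227 / 29230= 2073636.00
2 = 2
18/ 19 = 0.95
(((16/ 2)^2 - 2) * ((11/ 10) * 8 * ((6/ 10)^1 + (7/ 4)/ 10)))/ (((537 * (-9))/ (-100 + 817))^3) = -144314435749/ 104526553275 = -1.38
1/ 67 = 0.01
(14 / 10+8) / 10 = 47 / 50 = 0.94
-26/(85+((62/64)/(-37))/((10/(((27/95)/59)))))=-1725443200/5640871163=-0.31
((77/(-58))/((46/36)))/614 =-693/409538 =-0.00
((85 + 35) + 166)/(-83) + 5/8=-1873/664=-2.82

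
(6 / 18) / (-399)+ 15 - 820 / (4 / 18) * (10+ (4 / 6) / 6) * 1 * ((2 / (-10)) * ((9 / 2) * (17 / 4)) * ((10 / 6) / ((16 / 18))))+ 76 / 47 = 267599.27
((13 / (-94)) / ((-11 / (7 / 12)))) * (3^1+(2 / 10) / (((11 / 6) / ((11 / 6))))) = 0.02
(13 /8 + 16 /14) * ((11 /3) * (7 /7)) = 1705 /168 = 10.15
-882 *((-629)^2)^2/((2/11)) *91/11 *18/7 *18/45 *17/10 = -274603425221936538/25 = -10984137008877461.52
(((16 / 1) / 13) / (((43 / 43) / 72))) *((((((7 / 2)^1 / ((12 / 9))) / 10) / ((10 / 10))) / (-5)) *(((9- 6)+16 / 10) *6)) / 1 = -208656 / 1625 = -128.40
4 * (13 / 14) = 26 / 7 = 3.71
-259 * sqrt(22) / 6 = -202.47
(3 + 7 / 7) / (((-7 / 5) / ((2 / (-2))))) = 20 / 7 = 2.86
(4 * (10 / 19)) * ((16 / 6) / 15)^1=64 / 171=0.37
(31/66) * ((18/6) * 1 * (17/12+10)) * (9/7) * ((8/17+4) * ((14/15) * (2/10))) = 80693/4675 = 17.26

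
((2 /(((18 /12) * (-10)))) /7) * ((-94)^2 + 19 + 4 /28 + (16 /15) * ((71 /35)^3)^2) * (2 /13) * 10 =-1969769402591888 /7527697734375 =-261.67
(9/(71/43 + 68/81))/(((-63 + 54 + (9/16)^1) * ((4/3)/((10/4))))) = -6966/8675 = -0.80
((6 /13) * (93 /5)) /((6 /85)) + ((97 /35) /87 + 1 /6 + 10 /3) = 9907907 /79170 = 125.15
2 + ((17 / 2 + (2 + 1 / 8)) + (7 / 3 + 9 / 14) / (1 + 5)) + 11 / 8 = 3653 / 252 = 14.50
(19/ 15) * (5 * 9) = 57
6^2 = 36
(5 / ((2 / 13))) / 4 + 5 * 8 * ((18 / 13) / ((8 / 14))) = 10925 / 104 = 105.05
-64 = -64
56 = 56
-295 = -295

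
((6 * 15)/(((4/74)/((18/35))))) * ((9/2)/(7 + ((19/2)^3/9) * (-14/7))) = -971028/46249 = -21.00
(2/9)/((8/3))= 1/12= 0.08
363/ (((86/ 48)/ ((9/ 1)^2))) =705672/ 43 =16410.98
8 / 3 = 2.67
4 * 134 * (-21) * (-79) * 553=491740872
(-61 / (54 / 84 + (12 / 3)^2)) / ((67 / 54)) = -2.95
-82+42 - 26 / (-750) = -14987 / 375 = -39.97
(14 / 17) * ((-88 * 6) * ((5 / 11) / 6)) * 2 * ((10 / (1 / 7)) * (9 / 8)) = -88200 / 17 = -5188.24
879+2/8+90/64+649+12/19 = 930415/608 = 1530.29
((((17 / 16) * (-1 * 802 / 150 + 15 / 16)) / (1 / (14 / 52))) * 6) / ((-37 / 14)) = 9163 / 3200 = 2.86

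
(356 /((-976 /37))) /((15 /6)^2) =-3293 /1525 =-2.16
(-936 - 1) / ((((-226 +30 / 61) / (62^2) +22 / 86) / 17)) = -40152278087 / 496954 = -80796.77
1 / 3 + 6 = 6.33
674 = 674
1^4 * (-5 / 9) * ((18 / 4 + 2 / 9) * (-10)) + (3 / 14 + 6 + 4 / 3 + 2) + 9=50783 / 1134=44.78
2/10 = 1/5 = 0.20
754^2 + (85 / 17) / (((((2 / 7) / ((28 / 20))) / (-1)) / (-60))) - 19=569967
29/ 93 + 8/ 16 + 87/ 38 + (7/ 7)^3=7247/ 1767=4.10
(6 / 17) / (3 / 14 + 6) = 0.06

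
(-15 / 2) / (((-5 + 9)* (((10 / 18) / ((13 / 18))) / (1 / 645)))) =-13 / 3440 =-0.00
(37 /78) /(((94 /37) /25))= 34225 /7332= 4.67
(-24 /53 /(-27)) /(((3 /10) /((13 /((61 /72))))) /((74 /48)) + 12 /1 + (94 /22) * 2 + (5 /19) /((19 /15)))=152804080 /189196870257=0.00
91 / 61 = 1.49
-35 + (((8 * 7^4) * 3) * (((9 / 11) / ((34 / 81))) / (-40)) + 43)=-5236027 / 1870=-2800.01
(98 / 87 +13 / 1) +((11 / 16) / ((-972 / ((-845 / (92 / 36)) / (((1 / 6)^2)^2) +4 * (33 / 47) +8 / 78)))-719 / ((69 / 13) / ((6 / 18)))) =646638276355 / 2376755784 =272.07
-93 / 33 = -31 / 11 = -2.82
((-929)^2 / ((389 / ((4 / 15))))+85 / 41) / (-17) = -142034699 / 4066995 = -34.92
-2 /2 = -1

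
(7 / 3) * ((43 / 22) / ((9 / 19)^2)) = 108661 / 5346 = 20.33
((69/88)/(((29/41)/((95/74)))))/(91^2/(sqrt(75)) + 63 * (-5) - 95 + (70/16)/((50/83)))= 0.00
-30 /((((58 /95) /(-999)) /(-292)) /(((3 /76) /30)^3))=-218781 /6700160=-0.03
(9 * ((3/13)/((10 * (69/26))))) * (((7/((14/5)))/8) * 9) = 81/368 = 0.22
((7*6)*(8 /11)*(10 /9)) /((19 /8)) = 8960 /627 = 14.29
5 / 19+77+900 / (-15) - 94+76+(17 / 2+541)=20853 / 38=548.76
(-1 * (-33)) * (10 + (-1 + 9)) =594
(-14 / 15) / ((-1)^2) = -14 / 15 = -0.93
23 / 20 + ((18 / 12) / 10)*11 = 14 / 5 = 2.80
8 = 8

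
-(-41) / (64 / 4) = 2.56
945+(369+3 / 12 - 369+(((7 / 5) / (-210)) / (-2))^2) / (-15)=1275727499 / 1350000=944.98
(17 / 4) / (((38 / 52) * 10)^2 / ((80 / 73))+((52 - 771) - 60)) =-11492 / 1974651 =-0.01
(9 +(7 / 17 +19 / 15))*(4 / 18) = 5446 / 2295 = 2.37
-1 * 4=-4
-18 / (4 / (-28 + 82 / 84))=3405 / 28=121.61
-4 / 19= -0.21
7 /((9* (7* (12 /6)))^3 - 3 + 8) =7 /2000381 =0.00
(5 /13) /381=5 /4953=0.00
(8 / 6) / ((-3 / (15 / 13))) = -20 / 39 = -0.51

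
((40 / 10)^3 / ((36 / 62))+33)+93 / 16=21461 / 144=149.03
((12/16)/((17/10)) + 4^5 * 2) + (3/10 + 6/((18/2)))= 2049.41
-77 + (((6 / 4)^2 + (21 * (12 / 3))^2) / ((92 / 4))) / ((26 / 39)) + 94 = 87827 / 184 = 477.32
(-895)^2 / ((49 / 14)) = 1602050 / 7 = 228864.29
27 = 27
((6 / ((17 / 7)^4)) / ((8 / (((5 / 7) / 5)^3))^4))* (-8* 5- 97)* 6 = -1233 / 493037510984704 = -0.00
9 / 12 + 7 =7.75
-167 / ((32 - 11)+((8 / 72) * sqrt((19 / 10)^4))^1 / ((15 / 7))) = -7.88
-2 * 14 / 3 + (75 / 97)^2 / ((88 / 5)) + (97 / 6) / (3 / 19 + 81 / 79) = 4813009859 / 1102885344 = 4.36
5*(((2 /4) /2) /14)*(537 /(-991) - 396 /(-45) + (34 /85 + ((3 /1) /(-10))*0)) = 42901 /55496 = 0.77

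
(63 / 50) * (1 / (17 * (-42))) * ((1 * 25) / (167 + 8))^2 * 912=-684 / 20825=-0.03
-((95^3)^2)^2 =-540360087662636962890625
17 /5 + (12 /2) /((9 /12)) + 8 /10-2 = 51 /5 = 10.20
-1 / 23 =-0.04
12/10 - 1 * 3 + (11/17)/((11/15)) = -78/85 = -0.92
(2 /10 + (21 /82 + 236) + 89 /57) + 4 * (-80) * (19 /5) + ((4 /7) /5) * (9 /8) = -79983562 /81795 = -977.85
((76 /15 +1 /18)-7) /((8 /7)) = -1.64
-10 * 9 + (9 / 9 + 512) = 423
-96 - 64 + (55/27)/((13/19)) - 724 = -309239/351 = -881.02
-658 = -658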